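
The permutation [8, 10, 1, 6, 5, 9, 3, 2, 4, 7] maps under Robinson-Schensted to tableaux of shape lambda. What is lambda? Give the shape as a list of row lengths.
[4, 2, 2, 1, 1]

Row-insert each entry into an empty tableau.

After inserting 8: P = [[8]].
After inserting 10: P = [[8, 10]].
After inserting 1: P = [[1, 10], [8]].
After inserting 6: P = [[1, 6], [8, 10]].
After inserting 5: P = [[1, 5], [6, 10], [8]].
After inserting 9: P = [[1, 5, 9], [6, 10], [8]].
After inserting 3: P = [[1, 3, 9], [5, 10], [6], [8]].
After inserting 2: P = [[1, 2, 9], [3, 10], [5], [6], [8]].
After inserting 4: P = [[1, 2, 4], [3, 9], [5, 10], [6], [8]].
After inserting 7: P = [[1, 2, 4, 7], [3, 9], [5, 10], [6], [8]].

The final insertion tableau P = [[1, 2, 4, 7], [3, 9], [5, 10], [6], [8]] has shape [4, 2, 2, 1, 1].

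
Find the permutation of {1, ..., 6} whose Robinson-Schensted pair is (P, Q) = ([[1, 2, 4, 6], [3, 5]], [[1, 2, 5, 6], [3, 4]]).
Reverse the RSK construction: for i from n down to 1, find the cell of Q containing i, remove the entry at that cell from P, and reverse-bump it up through P; the value ejected from row 1 is w(i).

Step i=6: Q has 6 at row 1, column 4; remove that cell from P, ejecting 6. So w(6) = 6. P is now [[1, 2, 4], [3, 5]].
Step i=5: Q has 5 at row 1, column 3; remove that cell from P, ejecting 4. So w(5) = 4. P is now [[1, 2], [3, 5]].
Step i=4: Q has 4 at row 2, column 2; remove 5 from row 2 of P and reverse-bump: 5 enters row 1 and ejects 2. So w(4) = 2. P is now [[1, 5], [3]].
Step i=3: Q has 3 at row 2, column 1; remove 3 from row 2 of P and reverse-bump: 3 enters row 1 and ejects 1. So w(3) = 1. P is now [[3, 5]].
Step i=2: Q has 2 at row 1, column 2; remove that cell from P, ejecting 5. So w(2) = 5. P is now [[3]].
Step i=1: Q has 1 at row 1, column 1; remove that cell from P, ejecting 3. So w(1) = 3. P is now [].

So w = 3 5 1 2 4 6.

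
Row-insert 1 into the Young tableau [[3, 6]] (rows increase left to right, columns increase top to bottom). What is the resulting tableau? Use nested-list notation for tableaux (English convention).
In row 1, 1 replaces 3 (the leftmost entry greater than 1); 3 is bumped to row 2. 3 starts a new row 2. The new tableau is [[1, 6], [3]].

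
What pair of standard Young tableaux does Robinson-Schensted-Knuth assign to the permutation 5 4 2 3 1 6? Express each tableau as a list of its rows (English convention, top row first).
P = [[1, 3, 6], [2], [4], [5]], Q = [[1, 4, 6], [2], [3], [5]]

Insert each entry of the permutation into P by Schensted row insertion, recording in Q the position of each new cell.

Insert 5: appended to row 1. P = [[5]].
Insert 4: 4 bumps 5 from row 1; 5 starts row 2. P = [[4], [5]].
Insert 2: 2 bumps 4 from row 1; 4 bumps 5 from row 2; 5 starts row 3. P = [[2], [4], [5]].
Insert 3: appended to row 1. P = [[2, 3], [4], [5]].
Insert 1: 1 bumps 2 from row 1; 2 bumps 4 from row 2; 4 bumps 5 from row 3; 5 starts row 4. P = [[1, 3], [2], [4], [5]].
Insert 6: appended to row 1. P = [[1, 3, 6], [2], [4], [5]].

So P = [[1, 3, 6], [2], [4], [5]], Q = [[1, 4, 6], [2], [3], [5]].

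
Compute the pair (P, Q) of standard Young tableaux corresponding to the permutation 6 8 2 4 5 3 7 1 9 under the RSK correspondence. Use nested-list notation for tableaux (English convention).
Insert each entry of the permutation into P by Schensted row insertion, recording in Q the position of each new cell.

After inserting 6: P = [[6]].
After inserting 8: P = [[6, 8]].
After inserting 2: P = [[2, 8], [6]].
After inserting 4: P = [[2, 4], [6, 8]].
After inserting 5: P = [[2, 4, 5], [6, 8]].
After inserting 3: P = [[2, 3, 5], [4, 8], [6]].
After inserting 7: P = [[2, 3, 5, 7], [4, 8], [6]].
After inserting 1: P = [[1, 3, 5, 7], [2, 8], [4], [6]].
After inserting 9: P = [[1, 3, 5, 7, 9], [2, 8], [4], [6]].

So P = [[1, 3, 5, 7, 9], [2, 8], [4], [6]], Q = [[1, 2, 5, 7, 9], [3, 4], [6], [8]].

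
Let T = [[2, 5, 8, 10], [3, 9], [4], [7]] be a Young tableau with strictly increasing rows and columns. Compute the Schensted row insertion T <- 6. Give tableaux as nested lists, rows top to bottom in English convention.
In row 1, 6 replaces 8 (the leftmost entry greater than 6); 8 is bumped to row 2. In row 2, 8 replaces 9 (the leftmost entry greater than 8); 9 is bumped to row 3. 9 is appended to row 3. The new tableau is [[2, 5, 6, 10], [3, 8], [4, 9], [7]].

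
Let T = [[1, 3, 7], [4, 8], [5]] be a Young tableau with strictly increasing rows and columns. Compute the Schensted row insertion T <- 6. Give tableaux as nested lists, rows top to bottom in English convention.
[[1, 3, 6], [4, 7], [5, 8]]

In row 1, 6 replaces 7 (the leftmost entry greater than 6); 7 is bumped to row 2. In row 2, 7 replaces 8 (the leftmost entry greater than 7); 8 is bumped to row 3. 8 is appended to row 3. The new tableau is [[1, 3, 6], [4, 7], [5, 8]].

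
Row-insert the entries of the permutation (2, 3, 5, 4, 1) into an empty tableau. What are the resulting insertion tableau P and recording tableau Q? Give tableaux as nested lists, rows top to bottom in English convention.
Insert each entry of the permutation into P by Schensted row insertion, recording in Q the position of each new cell.

Insert 2: appended to row 1. P = [[2]].
Insert 3: appended to row 1. P = [[2, 3]].
Insert 5: appended to row 1. P = [[2, 3, 5]].
Insert 4: 4 bumps 5 from row 1; 5 starts row 2. P = [[2, 3, 4], [5]].
Insert 1: 1 bumps 2 from row 1; 2 bumps 5 from row 2; 5 starts row 3. P = [[1, 3, 4], [2], [5]].

So P = [[1, 3, 4], [2], [5]], Q = [[1, 2, 3], [4], [5]].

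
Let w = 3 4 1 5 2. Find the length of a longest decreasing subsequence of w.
2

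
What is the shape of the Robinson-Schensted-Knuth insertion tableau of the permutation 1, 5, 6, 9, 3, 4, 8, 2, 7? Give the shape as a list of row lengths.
[4, 3, 2]

Row-insert each entry into an empty tableau.

After inserting 1: P = [[1]].
After inserting 5: P = [[1, 5]].
After inserting 6: P = [[1, 5, 6]].
After inserting 9: P = [[1, 5, 6, 9]].
After inserting 3: P = [[1, 3, 6, 9], [5]].
After inserting 4: P = [[1, 3, 4, 9], [5, 6]].
After inserting 8: P = [[1, 3, 4, 8], [5, 6, 9]].
After inserting 2: P = [[1, 2, 4, 8], [3, 6, 9], [5]].
After inserting 7: P = [[1, 2, 4, 7], [3, 6, 8], [5, 9]].

The final insertion tableau P = [[1, 2, 4, 7], [3, 6, 8], [5, 9]] has shape [4, 3, 2].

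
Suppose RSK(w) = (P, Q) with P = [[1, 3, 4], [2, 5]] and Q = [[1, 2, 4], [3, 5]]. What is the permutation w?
Reverse the RSK construction: for i from n down to 1, find the cell of Q containing i, remove the entry at that cell from P, and reverse-bump it up through P; the value ejected from row 1 is w(i).

Step i=5: Q has 5 at row 2, column 2; remove 5 from row 2 of P and reverse-bump: 5 enters row 1 and ejects 4. So w(5) = 4. P is now [[1, 3, 5], [2]].
Step i=4: Q has 4 at row 1, column 3; remove that cell from P, ejecting 5. So w(4) = 5. P is now [[1, 3], [2]].
Step i=3: Q has 3 at row 2, column 1; remove 2 from row 2 of P and reverse-bump: 2 enters row 1 and ejects 1. So w(3) = 1. P is now [[2, 3]].
Step i=2: Q has 2 at row 1, column 2; remove that cell from P, ejecting 3. So w(2) = 3. P is now [[2]].
Step i=1: Q has 1 at row 1, column 1; remove that cell from P, ejecting 2. So w(1) = 2. P is now [].

So w = 2 3 1 5 4.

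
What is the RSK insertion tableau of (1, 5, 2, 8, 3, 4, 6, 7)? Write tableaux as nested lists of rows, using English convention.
After inserting 1: P = [[1]].
After inserting 5: P = [[1, 5]].
After inserting 2: P = [[1, 2], [5]].
After inserting 8: P = [[1, 2, 8], [5]].
After inserting 3: P = [[1, 2, 3], [5, 8]].
After inserting 4: P = [[1, 2, 3, 4], [5, 8]].
After inserting 6: P = [[1, 2, 3, 4, 6], [5, 8]].
After inserting 7: P = [[1, 2, 3, 4, 6, 7], [5, 8]].

So P = [[1, 2, 3, 4, 6, 7], [5, 8]].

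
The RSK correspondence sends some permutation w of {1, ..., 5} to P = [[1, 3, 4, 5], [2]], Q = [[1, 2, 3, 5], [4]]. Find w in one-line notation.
2 3 4 1 5

Reverse RSK: for i = n, n-1, ..., 1, locate i in Q, remove the corresponding corner cell from P, and reverse-bump its entry up through P; the value ejected from row 1 is w(i).

So w = 2 3 4 1 5.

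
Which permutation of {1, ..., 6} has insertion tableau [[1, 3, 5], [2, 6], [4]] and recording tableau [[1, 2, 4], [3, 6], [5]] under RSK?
2 4 3 6 1 5

Reverse the RSK construction: for i from n down to 1, find the cell of Q containing i, remove the entry at that cell from P, and reverse-bump it up through P; the value ejected from row 1 is w(i).

Step i=6: Q has 6 at row 2, column 2; remove 6 from row 2 of P and reverse-bump: 6 enters row 1 and ejects 5. So w(6) = 5. P is now [[1, 3, 6], [2], [4]].
Step i=5: Q has 5 at row 3, column 1; remove 4 from row 3 of P and reverse-bump: 4 enters row 2 and ejects 2; 2 enters row 1 and ejects 1. So w(5) = 1. P is now [[2, 3, 6], [4]].
Step i=4: Q has 4 at row 1, column 3; remove that cell from P, ejecting 6. So w(4) = 6. P is now [[2, 3], [4]].
Step i=3: Q has 3 at row 2, column 1; remove 4 from row 2 of P and reverse-bump: 4 enters row 1 and ejects 3. So w(3) = 3. P is now [[2, 4]].
Step i=2: Q has 2 at row 1, column 2; remove that cell from P, ejecting 4. So w(2) = 4. P is now [[2]].
Step i=1: Q has 1 at row 1, column 1; remove that cell from P, ejecting 2. So w(1) = 2. P is now [].

So w = 2 4 3 6 1 5.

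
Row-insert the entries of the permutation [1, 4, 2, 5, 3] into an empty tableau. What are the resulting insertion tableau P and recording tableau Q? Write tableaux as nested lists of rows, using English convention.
Insert each entry of the permutation into P by Schensted row insertion, recording in Q the position of each new cell.

Insert 1: appended to row 1. P = [[1]], Q = [[1]].
Insert 4: appended to row 1. P = [[1, 4]], Q = [[1, 2]].
Insert 2: 2 bumps 4 from row 1; 4 starts row 2. P = [[1, 2], [4]], Q = [[1, 2], [3]].
Insert 5: appended to row 1. P = [[1, 2, 5], [4]], Q = [[1, 2, 4], [3]].
Insert 3: 3 bumps 5 from row 1; 5 appends to row 2. P = [[1, 2, 3], [4, 5]], Q = [[1, 2, 4], [3, 5]].

So P = [[1, 2, 3], [4, 5]], Q = [[1, 2, 4], [3, 5]].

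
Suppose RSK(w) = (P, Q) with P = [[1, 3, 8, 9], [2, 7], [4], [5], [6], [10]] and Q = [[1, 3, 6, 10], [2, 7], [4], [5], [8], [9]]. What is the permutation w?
Reverse the RSK construction: for i from n down to 1, find the cell of Q containing i, remove the entry at that cell from P, and reverse-bump it up through P; the value ejected from row 1 is w(i).

Step i=10: Q has 10 at row 1, column 4; remove that cell from P, ejecting 9. So w(10) = 9. P is now [[1, 3, 8], [2, 7], [4], [5], [6], [10]].
Step i=9: Q has 9 at row 6, column 1; remove 10 from row 6 of P and reverse-bump: 10 enters row 5 and ejects 6; 6 enters row 4 and ejects 5; 5 enters row 3 and ejects 4; 4 enters row 2 and ejects 2; 2 enters row 1 and ejects 1. So w(9) = 1. P is now [[2, 3, 8], [4, 7], [5], [6], [10]].
Step i=8: Q has 8 at row 5, column 1; remove 10 from row 5 of P and reverse-bump: 10 enters row 4 and ejects 6; 6 enters row 3 and ejects 5; 5 enters row 2 and ejects 4; 4 enters row 1 and ejects 3. So w(8) = 3. P is now [[2, 4, 8], [5, 7], [6], [10]].
Step i=7: Q has 7 at row 2, column 2; remove 7 from row 2 of P and reverse-bump: 7 enters row 1 and ejects 4. So w(7) = 4. P is now [[2, 7, 8], [5], [6], [10]].
Step i=6: Q has 6 at row 1, column 3; remove that cell from P, ejecting 8. So w(6) = 8. P is now [[2, 7], [5], [6], [10]].
Step i=5: Q has 5 at row 4, column 1; remove 10 from row 4 of P and reverse-bump: 10 enters row 3 and ejects 6; 6 enters row 2 and ejects 5; 5 enters row 1 and ejects 2. So w(5) = 2. P is now [[5, 7], [6], [10]].
Step i=4: Q has 4 at row 3, column 1; remove 10 from row 3 of P and reverse-bump: 10 enters row 2 and ejects 6; 6 enters row 1 and ejects 5. So w(4) = 5. P is now [[6, 7], [10]].
Step i=3: Q has 3 at row 1, column 2; remove that cell from P, ejecting 7. So w(3) = 7. P is now [[6], [10]].
Step i=2: Q has 2 at row 2, column 1; remove 10 from row 2 of P and reverse-bump: 10 enters row 1 and ejects 6. So w(2) = 6. P is now [[10]].
Step i=1: Q has 1 at row 1, column 1; remove that cell from P, ejecting 10. So w(1) = 10. P is now [].

So w = 10 6 7 5 2 8 4 3 1 9.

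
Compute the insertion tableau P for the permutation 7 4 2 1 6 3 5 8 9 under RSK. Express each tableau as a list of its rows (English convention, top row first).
Insert 7: appended to row 1. P = [[7]].
Insert 4: 4 bumps 7 from row 1; 7 starts row 2. P = [[4], [7]].
Insert 2: 2 bumps 4 from row 1; 4 bumps 7 from row 2; 7 starts row 3. P = [[2], [4], [7]].
Insert 1: 1 bumps 2 from row 1; 2 bumps 4 from row 2; 4 bumps 7 from row 3; 7 starts row 4. P = [[1], [2], [4], [7]].
Insert 6: appended to row 1. P = [[1, 6], [2], [4], [7]].
Insert 3: 3 bumps 6 from row 1; 6 appends to row 2. P = [[1, 3], [2, 6], [4], [7]].
Insert 5: appended to row 1. P = [[1, 3, 5], [2, 6], [4], [7]].
Insert 8: appended to row 1. P = [[1, 3, 5, 8], [2, 6], [4], [7]].
Insert 9: appended to row 1. P = [[1, 3, 5, 8, 9], [2, 6], [4], [7]].

So P = [[1, 3, 5, 8, 9], [2, 6], [4], [7]].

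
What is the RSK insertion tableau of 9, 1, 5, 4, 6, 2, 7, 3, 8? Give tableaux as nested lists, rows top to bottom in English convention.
P = [[1, 2, 3, 7, 8], [4, 6], [5], [9]]

Insert 9: appended to row 1. P = [[9]].
Insert 1: 1 bumps 9 from row 1; 9 starts row 2. P = [[1], [9]].
Insert 5: appended to row 1. P = [[1, 5], [9]].
Insert 4: 4 bumps 5 from row 1; 5 bumps 9 from row 2; 9 starts row 3. P = [[1, 4], [5], [9]].
Insert 6: appended to row 1. P = [[1, 4, 6], [5], [9]].
Insert 2: 2 bumps 4 from row 1; 4 bumps 5 from row 2; 5 bumps 9 from row 3; 9 starts row 4. P = [[1, 2, 6], [4], [5], [9]].
Insert 7: appended to row 1. P = [[1, 2, 6, 7], [4], [5], [9]].
Insert 3: 3 bumps 6 from row 1; 6 appends to row 2. P = [[1, 2, 3, 7], [4, 6], [5], [9]].
Insert 8: appended to row 1. P = [[1, 2, 3, 7, 8], [4, 6], [5], [9]].

So P = [[1, 2, 3, 7, 8], [4, 6], [5], [9]].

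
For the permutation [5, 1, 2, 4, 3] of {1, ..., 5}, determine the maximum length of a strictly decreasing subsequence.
3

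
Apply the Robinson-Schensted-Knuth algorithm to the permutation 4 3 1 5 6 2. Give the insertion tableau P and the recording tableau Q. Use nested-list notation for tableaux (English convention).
Insert each entry of the permutation into P by Schensted row insertion, recording in Q the position of each new cell.

After inserting 4: P = [[4]].
After inserting 3: P = [[3], [4]].
After inserting 1: P = [[1], [3], [4]].
After inserting 5: P = [[1, 5], [3], [4]].
After inserting 6: P = [[1, 5, 6], [3], [4]].
After inserting 2: P = [[1, 2, 6], [3, 5], [4]].

So P = [[1, 2, 6], [3, 5], [4]], Q = [[1, 4, 5], [2, 6], [3]].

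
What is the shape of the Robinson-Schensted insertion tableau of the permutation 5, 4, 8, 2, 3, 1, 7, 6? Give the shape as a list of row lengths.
Row-insert each entry into an empty tableau.

After inserting 5: P = [[5]].
After inserting 4: P = [[4], [5]].
After inserting 8: P = [[4, 8], [5]].
After inserting 2: P = [[2, 8], [4], [5]].
After inserting 3: P = [[2, 3], [4, 8], [5]].
After inserting 1: P = [[1, 3], [2, 8], [4], [5]].
After inserting 7: P = [[1, 3, 7], [2, 8], [4], [5]].
After inserting 6: P = [[1, 3, 6], [2, 7], [4, 8], [5]].

The final insertion tableau P = [[1, 3, 6], [2, 7], [4, 8], [5]] has shape [3, 2, 2, 1].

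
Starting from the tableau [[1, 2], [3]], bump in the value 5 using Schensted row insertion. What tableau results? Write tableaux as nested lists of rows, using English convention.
5 is larger than every entry of row 1, so it is appended to row 1. The new tableau is [[1, 2, 5], [3]].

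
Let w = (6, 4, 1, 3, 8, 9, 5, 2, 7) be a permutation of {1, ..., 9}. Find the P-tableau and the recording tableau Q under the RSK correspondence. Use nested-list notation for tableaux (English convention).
Insert each entry of the permutation into P by Schensted row insertion, recording in Q the position of each new cell.

Insert 6: appended to row 1. P = [[6]].
Insert 4: 4 bumps 6 from row 1; 6 starts row 2. P = [[4], [6]].
Insert 1: 1 bumps 4 from row 1; 4 bumps 6 from row 2; 6 starts row 3. P = [[1], [4], [6]].
Insert 3: appended to row 1. P = [[1, 3], [4], [6]].
Insert 8: appended to row 1. P = [[1, 3, 8], [4], [6]].
Insert 9: appended to row 1. P = [[1, 3, 8, 9], [4], [6]].
Insert 5: 5 bumps 8 from row 1; 8 appends to row 2. P = [[1, 3, 5, 9], [4, 8], [6]].
Insert 2: 2 bumps 3 from row 1; 3 bumps 4 from row 2; 4 bumps 6 from row 3; 6 starts row 4. P = [[1, 2, 5, 9], [3, 8], [4], [6]].
Insert 7: 7 bumps 9 from row 1; 9 appends to row 2. P = [[1, 2, 5, 7], [3, 8, 9], [4], [6]].

So P = [[1, 2, 5, 7], [3, 8, 9], [4], [6]], Q = [[1, 4, 5, 6], [2, 7, 9], [3], [8]].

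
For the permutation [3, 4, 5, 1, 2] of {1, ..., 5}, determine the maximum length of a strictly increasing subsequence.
3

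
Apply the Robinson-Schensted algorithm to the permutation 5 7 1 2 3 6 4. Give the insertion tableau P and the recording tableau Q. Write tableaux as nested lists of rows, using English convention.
Insert each entry of the permutation into P by Schensted row insertion, recording in Q the position of each new cell.

Insert 5: appended to row 1. P = [[5]], Q = [[1]].
Insert 7: appended to row 1. P = [[5, 7]], Q = [[1, 2]].
Insert 1: 1 bumps 5 from row 1; 5 starts row 2. P = [[1, 7], [5]], Q = [[1, 2], [3]].
Insert 2: 2 bumps 7 from row 1; 7 appends to row 2. P = [[1, 2], [5, 7]], Q = [[1, 2], [3, 4]].
Insert 3: appended to row 1. P = [[1, 2, 3], [5, 7]], Q = [[1, 2, 5], [3, 4]].
Insert 6: appended to row 1. P = [[1, 2, 3, 6], [5, 7]], Q = [[1, 2, 5, 6], [3, 4]].
Insert 4: 4 bumps 6 from row 1; 6 bumps 7 from row 2; 7 starts row 3. P = [[1, 2, 3, 4], [5, 6], [7]], Q = [[1, 2, 5, 6], [3, 4], [7]].

So P = [[1, 2, 3, 4], [5, 6], [7]], Q = [[1, 2, 5, 6], [3, 4], [7]].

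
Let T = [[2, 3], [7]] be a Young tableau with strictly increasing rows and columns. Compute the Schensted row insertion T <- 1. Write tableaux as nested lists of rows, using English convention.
[[1, 3], [2], [7]]

In row 1, 1 replaces 2 (the leftmost entry greater than 1); 2 is bumped to row 2. In row 2, 2 replaces 7 (the leftmost entry greater than 2); 7 is bumped to row 3. 7 starts a new row 3. The new tableau is [[1, 3], [2], [7]].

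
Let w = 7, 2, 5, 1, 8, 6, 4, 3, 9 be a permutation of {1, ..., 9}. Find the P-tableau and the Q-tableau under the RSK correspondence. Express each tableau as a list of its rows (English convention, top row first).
Insert each entry of the permutation into P by Schensted row insertion, recording in Q the position of each new cell.

Insert 7: appended to row 1. P = [[7]].
Insert 2: 2 bumps 7 from row 1; 7 starts row 2. P = [[2], [7]].
Insert 5: appended to row 1. P = [[2, 5], [7]].
Insert 1: 1 bumps 2 from row 1; 2 bumps 7 from row 2; 7 starts row 3. P = [[1, 5], [2], [7]].
Insert 8: appended to row 1. P = [[1, 5, 8], [2], [7]].
Insert 6: 6 bumps 8 from row 1; 8 appends to row 2. P = [[1, 5, 6], [2, 8], [7]].
Insert 4: 4 bumps 5 from row 1; 5 bumps 8 from row 2; 8 appends to row 3. P = [[1, 4, 6], [2, 5], [7, 8]].
Insert 3: 3 bumps 4 from row 1; 4 bumps 5 from row 2; 5 bumps 7 from row 3; 7 starts row 4. P = [[1, 3, 6], [2, 4], [5, 8], [7]].
Insert 9: appended to row 1. P = [[1, 3, 6, 9], [2, 4], [5, 8], [7]].

So P = [[1, 3, 6, 9], [2, 4], [5, 8], [7]], Q = [[1, 3, 5, 9], [2, 6], [4, 7], [8]].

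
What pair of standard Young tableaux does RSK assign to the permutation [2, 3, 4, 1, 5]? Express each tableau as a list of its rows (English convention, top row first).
P = [[1, 3, 4, 5], [2]], Q = [[1, 2, 3, 5], [4]]

Insert each entry of the permutation into P by Schensted row insertion, recording in Q the position of each new cell.

Insert 2: appended to row 1. P = [[2]].
Insert 3: appended to row 1. P = [[2, 3]].
Insert 4: appended to row 1. P = [[2, 3, 4]].
Insert 1: 1 bumps 2 from row 1; 2 starts row 2. P = [[1, 3, 4], [2]].
Insert 5: appended to row 1. P = [[1, 3, 4, 5], [2]].

So P = [[1, 3, 4, 5], [2]], Q = [[1, 2, 3, 5], [4]].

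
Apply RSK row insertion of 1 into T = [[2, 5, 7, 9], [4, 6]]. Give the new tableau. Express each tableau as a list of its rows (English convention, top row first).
In row 1, 1 replaces 2 (the leftmost entry greater than 1); 2 is bumped to row 2. In row 2, 2 replaces 4 (the leftmost entry greater than 2); 4 is bumped to row 3. 4 starts a new row 3. The new tableau is [[1, 5, 7, 9], [2, 6], [4]].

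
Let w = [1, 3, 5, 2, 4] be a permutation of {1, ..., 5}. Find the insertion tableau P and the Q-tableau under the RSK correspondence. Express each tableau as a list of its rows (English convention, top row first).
P = [[1, 2, 4], [3, 5]], Q = [[1, 2, 3], [4, 5]]

Insert each entry of the permutation into P by Schensted row insertion, recording in Q the position of each new cell.

Insert 1: appended to row 1. P = [[1]].
Insert 3: appended to row 1. P = [[1, 3]].
Insert 5: appended to row 1. P = [[1, 3, 5]].
Insert 2: 2 bumps 3 from row 1; 3 starts row 2. P = [[1, 2, 5], [3]].
Insert 4: 4 bumps 5 from row 1; 5 appends to row 2. P = [[1, 2, 4], [3, 5]].

So P = [[1, 2, 4], [3, 5]], Q = [[1, 2, 3], [4, 5]].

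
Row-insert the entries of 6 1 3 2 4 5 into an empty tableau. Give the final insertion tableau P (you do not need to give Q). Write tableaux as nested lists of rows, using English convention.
Insert 6: appended to row 1. P = [[6]].
Insert 1: 1 bumps 6 from row 1; 6 starts row 2. P = [[1], [6]].
Insert 3: appended to row 1. P = [[1, 3], [6]].
Insert 2: 2 bumps 3 from row 1; 3 bumps 6 from row 2; 6 starts row 3. P = [[1, 2], [3], [6]].
Insert 4: appended to row 1. P = [[1, 2, 4], [3], [6]].
Insert 5: appended to row 1. P = [[1, 2, 4, 5], [3], [6]].

So P = [[1, 2, 4, 5], [3], [6]].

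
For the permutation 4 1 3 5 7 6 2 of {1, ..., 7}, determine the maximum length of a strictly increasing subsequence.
4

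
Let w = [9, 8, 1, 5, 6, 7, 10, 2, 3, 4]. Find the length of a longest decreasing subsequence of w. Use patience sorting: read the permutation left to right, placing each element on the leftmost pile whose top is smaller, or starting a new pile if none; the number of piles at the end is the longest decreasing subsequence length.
4

9: new pile. tops = [9]
8: new pile. tops = [9, 8]
1: new pile. tops = [9, 8, 1]
5: onto pile 3 (replacing 1). tops = [9, 8, 5]
6: onto pile 3 (replacing 5). tops = [9, 8, 6]
7: onto pile 3 (replacing 6). tops = [9, 8, 7]
10: onto pile 1 (replacing 9). tops = [10, 8, 7]
2: new pile. tops = [10, 8, 7, 2]
3: onto pile 4 (replacing 2). tops = [10, 8, 7, 3]
4: onto pile 4 (replacing 3). tops = [10, 8, 7, 4]

4 piles, so the longest decreasing subsequence has length 4.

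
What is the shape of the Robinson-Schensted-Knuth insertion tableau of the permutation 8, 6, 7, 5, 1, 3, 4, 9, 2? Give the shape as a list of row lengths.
Row-insert each entry into an empty tableau.

After inserting 8: P = [[8]].
After inserting 6: P = [[6], [8]].
After inserting 7: P = [[6, 7], [8]].
After inserting 5: P = [[5, 7], [6], [8]].
After inserting 1: P = [[1, 7], [5], [6], [8]].
After inserting 3: P = [[1, 3], [5, 7], [6], [8]].
After inserting 4: P = [[1, 3, 4], [5, 7], [6], [8]].
After inserting 9: P = [[1, 3, 4, 9], [5, 7], [6], [8]].
After inserting 2: P = [[1, 2, 4, 9], [3, 7], [5], [6], [8]].

The final insertion tableau P = [[1, 2, 4, 9], [3, 7], [5], [6], [8]] has shape [4, 2, 1, 1, 1].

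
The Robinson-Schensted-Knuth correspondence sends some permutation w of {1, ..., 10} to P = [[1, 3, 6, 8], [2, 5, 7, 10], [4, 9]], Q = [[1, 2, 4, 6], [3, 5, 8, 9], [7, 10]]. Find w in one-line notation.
Reverse RSK: for i = n, n-1, ..., 1, locate i in Q, remove the corresponding corner cell from P, and reverse-bump its entry up through P; the value ejected from row 1 is w(i).

So w = 4 5 2 9 3 10 1 7 8 6.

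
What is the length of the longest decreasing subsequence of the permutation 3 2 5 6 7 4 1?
3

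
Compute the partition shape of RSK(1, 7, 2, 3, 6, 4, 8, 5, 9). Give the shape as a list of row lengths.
RSK row insertion gives P = [[1, 2, 3, 4, 5, 9], [6, 8], [7]], which has shape [6, 2, 1].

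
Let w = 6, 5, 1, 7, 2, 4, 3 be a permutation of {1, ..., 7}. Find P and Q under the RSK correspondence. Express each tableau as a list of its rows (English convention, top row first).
P = [[1, 2, 3], [4, 7], [5], [6]], Q = [[1, 4, 6], [2, 5], [3], [7]]

Insert each entry of the permutation into P by Schensted row insertion, recording in Q the position of each new cell.

After inserting 6: P = [[6]].
After inserting 5: P = [[5], [6]].
After inserting 1: P = [[1], [5], [6]].
After inserting 7: P = [[1, 7], [5], [6]].
After inserting 2: P = [[1, 2], [5, 7], [6]].
After inserting 4: P = [[1, 2, 4], [5, 7], [6]].
After inserting 3: P = [[1, 2, 3], [4, 7], [5], [6]].

So P = [[1, 2, 3], [4, 7], [5], [6]], Q = [[1, 4, 6], [2, 5], [3], [7]].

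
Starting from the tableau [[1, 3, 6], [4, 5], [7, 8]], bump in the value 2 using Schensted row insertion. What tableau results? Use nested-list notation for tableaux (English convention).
In row 1, 2 replaces 3 (the leftmost entry greater than 2); 3 is bumped to row 2. In row 2, 3 replaces 4 (the leftmost entry greater than 3); 4 is bumped to row 3. In row 3, 4 replaces 7 (the leftmost entry greater than 4); 7 is bumped to row 4. 7 starts a new row 4. The new tableau is [[1, 2, 6], [3, 5], [4, 8], [7]].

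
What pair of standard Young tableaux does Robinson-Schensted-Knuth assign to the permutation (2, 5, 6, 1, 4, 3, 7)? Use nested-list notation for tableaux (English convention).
P = [[1, 3, 6, 7], [2, 4], [5]], Q = [[1, 2, 3, 7], [4, 5], [6]]

Insert each entry of the permutation into P by Schensted row insertion, recording in Q the position of each new cell.

Insert 2: appended to row 1. P = [[2]].
Insert 5: appended to row 1. P = [[2, 5]].
Insert 6: appended to row 1. P = [[2, 5, 6]].
Insert 1: 1 bumps 2 from row 1; 2 starts row 2. P = [[1, 5, 6], [2]].
Insert 4: 4 bumps 5 from row 1; 5 appends to row 2. P = [[1, 4, 6], [2, 5]].
Insert 3: 3 bumps 4 from row 1; 4 bumps 5 from row 2; 5 starts row 3. P = [[1, 3, 6], [2, 4], [5]].
Insert 7: appended to row 1. P = [[1, 3, 6, 7], [2, 4], [5]].

So P = [[1, 3, 6, 7], [2, 4], [5]], Q = [[1, 2, 3, 7], [4, 5], [6]].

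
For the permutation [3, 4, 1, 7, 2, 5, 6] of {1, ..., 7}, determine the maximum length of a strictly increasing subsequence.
4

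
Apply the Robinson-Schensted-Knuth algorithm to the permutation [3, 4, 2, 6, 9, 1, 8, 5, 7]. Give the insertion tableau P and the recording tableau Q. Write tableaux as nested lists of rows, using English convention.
Insert each entry of the permutation into P by Schensted row insertion, recording in Q the position of each new cell.

Insert 3: appended to row 1. P = [[3]].
Insert 4: appended to row 1. P = [[3, 4]].
Insert 2: 2 bumps 3 from row 1; 3 starts row 2. P = [[2, 4], [3]].
Insert 6: appended to row 1. P = [[2, 4, 6], [3]].
Insert 9: appended to row 1. P = [[2, 4, 6, 9], [3]].
Insert 1: 1 bumps 2 from row 1; 2 bumps 3 from row 2; 3 starts row 3. P = [[1, 4, 6, 9], [2], [3]].
Insert 8: 8 bumps 9 from row 1; 9 appends to row 2. P = [[1, 4, 6, 8], [2, 9], [3]].
Insert 5: 5 bumps 6 from row 1; 6 bumps 9 from row 2; 9 appends to row 3. P = [[1, 4, 5, 8], [2, 6], [3, 9]].
Insert 7: 7 bumps 8 from row 1; 8 appends to row 2. P = [[1, 4, 5, 7], [2, 6, 8], [3, 9]].

So P = [[1, 4, 5, 7], [2, 6, 8], [3, 9]], Q = [[1, 2, 4, 5], [3, 7, 9], [6, 8]].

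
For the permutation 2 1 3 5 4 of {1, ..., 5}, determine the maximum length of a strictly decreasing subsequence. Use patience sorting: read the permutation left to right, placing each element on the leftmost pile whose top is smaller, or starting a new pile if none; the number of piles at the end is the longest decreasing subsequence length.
2: new pile. tops = [2]
1: new pile. tops = [2, 1]
3: onto pile 1 (replacing 2). tops = [3, 1]
5: onto pile 1 (replacing 3). tops = [5, 1]
4: onto pile 2 (replacing 1). tops = [5, 4]

2 piles, so the longest decreasing subsequence has length 2.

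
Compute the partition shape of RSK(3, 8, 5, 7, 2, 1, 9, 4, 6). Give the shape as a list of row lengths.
[4, 3, 1, 1]

Row-insert each entry into an empty tableau.

After inserting 3: P = [[3]].
After inserting 8: P = [[3, 8]].
After inserting 5: P = [[3, 5], [8]].
After inserting 7: P = [[3, 5, 7], [8]].
After inserting 2: P = [[2, 5, 7], [3], [8]].
After inserting 1: P = [[1, 5, 7], [2], [3], [8]].
After inserting 9: P = [[1, 5, 7, 9], [2], [3], [8]].
After inserting 4: P = [[1, 4, 7, 9], [2, 5], [3], [8]].
After inserting 6: P = [[1, 4, 6, 9], [2, 5, 7], [3], [8]].

The final insertion tableau P = [[1, 4, 6, 9], [2, 5, 7], [3], [8]] has shape [4, 3, 1, 1].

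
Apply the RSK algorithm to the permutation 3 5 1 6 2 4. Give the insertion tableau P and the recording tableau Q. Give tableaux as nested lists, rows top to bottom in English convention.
Insert each entry of the permutation into P by Schensted row insertion, recording in Q the position of each new cell.

Insert 3: appended to row 1. P = [[3]].
Insert 5: appended to row 1. P = [[3, 5]].
Insert 1: 1 bumps 3 from row 1; 3 starts row 2. P = [[1, 5], [3]].
Insert 6: appended to row 1. P = [[1, 5, 6], [3]].
Insert 2: 2 bumps 5 from row 1; 5 appends to row 2. P = [[1, 2, 6], [3, 5]].
Insert 4: 4 bumps 6 from row 1; 6 appends to row 2. P = [[1, 2, 4], [3, 5, 6]].

So P = [[1, 2, 4], [3, 5, 6]], Q = [[1, 2, 4], [3, 5, 6]].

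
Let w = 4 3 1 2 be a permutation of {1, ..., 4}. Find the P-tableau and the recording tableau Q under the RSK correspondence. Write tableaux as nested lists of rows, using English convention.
Insert each entry of the permutation into P by Schensted row insertion, recording in Q the position of each new cell.

Insert 4: appended to row 1. P = [[4]].
Insert 3: 3 bumps 4 from row 1; 4 starts row 2. P = [[3], [4]].
Insert 1: 1 bumps 3 from row 1; 3 bumps 4 from row 2; 4 starts row 3. P = [[1], [3], [4]].
Insert 2: appended to row 1. P = [[1, 2], [3], [4]].

So P = [[1, 2], [3], [4]], Q = [[1, 4], [2], [3]].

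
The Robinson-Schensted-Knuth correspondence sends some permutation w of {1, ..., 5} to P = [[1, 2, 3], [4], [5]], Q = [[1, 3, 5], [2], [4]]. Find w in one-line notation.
5 1 4 2 3

Reverse RSK: for i = n, n-1, ..., 1, locate i in Q, remove the corresponding corner cell from P, and reverse-bump its entry up through P; the value ejected from row 1 is w(i).

So w = 5 1 4 2 3.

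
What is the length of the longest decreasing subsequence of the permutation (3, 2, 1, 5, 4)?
3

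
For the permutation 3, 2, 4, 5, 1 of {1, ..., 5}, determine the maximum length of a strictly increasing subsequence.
3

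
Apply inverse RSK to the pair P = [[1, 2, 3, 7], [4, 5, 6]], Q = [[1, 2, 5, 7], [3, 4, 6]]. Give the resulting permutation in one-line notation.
Reverse the RSK construction: for i from n down to 1, find the cell of Q containing i, remove the entry at that cell from P, and reverse-bump it up through P; the value ejected from row 1 is w(i).

Step i=7: Q has 7 at row 1, column 4; remove that cell from P, ejecting 7. So w(7) = 7. P is now [[1, 2, 3], [4, 5, 6]].
Step i=6: Q has 6 at row 2, column 3; remove 6 from row 2 of P and reverse-bump: 6 enters row 1 and ejects 3. So w(6) = 3. P is now [[1, 2, 6], [4, 5]].
Step i=5: Q has 5 at row 1, column 3; remove that cell from P, ejecting 6. So w(5) = 6. P is now [[1, 2], [4, 5]].
Step i=4: Q has 4 at row 2, column 2; remove 5 from row 2 of P and reverse-bump: 5 enters row 1 and ejects 2. So w(4) = 2. P is now [[1, 5], [4]].
Step i=3: Q has 3 at row 2, column 1; remove 4 from row 2 of P and reverse-bump: 4 enters row 1 and ejects 1. So w(3) = 1. P is now [[4, 5]].
Step i=2: Q has 2 at row 1, column 2; remove that cell from P, ejecting 5. So w(2) = 5. P is now [[4]].
Step i=1: Q has 1 at row 1, column 1; remove that cell from P, ejecting 4. So w(1) = 4. P is now [].

So w = 4 5 1 2 6 3 7.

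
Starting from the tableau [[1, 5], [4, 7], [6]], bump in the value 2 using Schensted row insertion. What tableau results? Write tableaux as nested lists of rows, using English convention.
In row 1, 2 replaces 5 (the leftmost entry greater than 2); 5 is bumped to row 2. In row 2, 5 replaces 7 (the leftmost entry greater than 5); 7 is bumped to row 3. 7 is appended to row 3. The new tableau is [[1, 2], [4, 5], [6, 7]].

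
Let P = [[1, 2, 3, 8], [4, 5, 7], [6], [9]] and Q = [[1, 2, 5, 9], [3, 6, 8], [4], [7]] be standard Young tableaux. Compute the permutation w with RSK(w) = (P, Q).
Reverse the RSK construction: for i from n down to 1, find the cell of Q containing i, remove the entry at that cell from P, and reverse-bump it up through P; the value ejected from row 1 is w(i).

Step i=9: Q has 9 at row 1, column 4; remove that cell from P, ejecting 8. So w(9) = 8. P is now [[1, 2, 3], [4, 5, 7], [6], [9]].
Step i=8: Q has 8 at row 2, column 3; remove 7 from row 2 of P and reverse-bump: 7 enters row 1 and ejects 3. So w(8) = 3. P is now [[1, 2, 7], [4, 5], [6], [9]].
Step i=7: Q has 7 at row 4, column 1; remove 9 from row 4 of P and reverse-bump: 9 enters row 3 and ejects 6; 6 enters row 2 and ejects 5; 5 enters row 1 and ejects 2. So w(7) = 2. P is now [[1, 5, 7], [4, 6], [9]].
Step i=6: Q has 6 at row 2, column 2; remove 6 from row 2 of P and reverse-bump: 6 enters row 1 and ejects 5. So w(6) = 5. P is now [[1, 6, 7], [4], [9]].
Step i=5: Q has 5 at row 1, column 3; remove that cell from P, ejecting 7. So w(5) = 7. P is now [[1, 6], [4], [9]].
Step i=4: Q has 4 at row 3, column 1; remove 9 from row 3 of P and reverse-bump: 9 enters row 2 and ejects 4; 4 enters row 1 and ejects 1. So w(4) = 1. P is now [[4, 6], [9]].
Step i=3: Q has 3 at row 2, column 1; remove 9 from row 2 of P and reverse-bump: 9 enters row 1 and ejects 6. So w(3) = 6. P is now [[4, 9]].
Step i=2: Q has 2 at row 1, column 2; remove that cell from P, ejecting 9. So w(2) = 9. P is now [[4]].
Step i=1: Q has 1 at row 1, column 1; remove that cell from P, ejecting 4. So w(1) = 4. P is now [].

So w = 4 9 6 1 7 5 2 3 8.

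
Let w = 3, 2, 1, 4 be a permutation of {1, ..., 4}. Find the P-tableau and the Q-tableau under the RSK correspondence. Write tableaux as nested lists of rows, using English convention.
Insert each entry of the permutation into P by Schensted row insertion, recording in Q the position of each new cell.

Insert 3: appended to row 1. P = [[3]], Q = [[1]].
Insert 2: 2 bumps 3 from row 1; 3 starts row 2. P = [[2], [3]], Q = [[1], [2]].
Insert 1: 1 bumps 2 from row 1; 2 bumps 3 from row 2; 3 starts row 3. P = [[1], [2], [3]], Q = [[1], [2], [3]].
Insert 4: appended to row 1. P = [[1, 4], [2], [3]], Q = [[1, 4], [2], [3]].

So P = [[1, 4], [2], [3]], Q = [[1, 4], [2], [3]].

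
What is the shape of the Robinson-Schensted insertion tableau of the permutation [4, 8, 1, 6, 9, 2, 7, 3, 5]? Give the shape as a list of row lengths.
[4, 3, 2]

Row-insert each entry into an empty tableau.

After inserting 4: P = [[4]].
After inserting 8: P = [[4, 8]].
After inserting 1: P = [[1, 8], [4]].
After inserting 6: P = [[1, 6], [4, 8]].
After inserting 9: P = [[1, 6, 9], [4, 8]].
After inserting 2: P = [[1, 2, 9], [4, 6], [8]].
After inserting 7: P = [[1, 2, 7], [4, 6, 9], [8]].
After inserting 3: P = [[1, 2, 3], [4, 6, 7], [8, 9]].
After inserting 5: P = [[1, 2, 3, 5], [4, 6, 7], [8, 9]].

The final insertion tableau P = [[1, 2, 3, 5], [4, 6, 7], [8, 9]] has shape [4, 3, 2].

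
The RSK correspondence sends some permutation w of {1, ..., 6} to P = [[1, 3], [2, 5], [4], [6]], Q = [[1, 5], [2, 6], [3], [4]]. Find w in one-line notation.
6 4 2 1 5 3

Reverse the RSK construction: for i from n down to 1, find the cell of Q containing i, remove the entry at that cell from P, and reverse-bump it up through P; the value ejected from row 1 is w(i).

Step i=6: Q has 6 at row 2, column 2; remove 5 from row 2 of P and reverse-bump: 5 enters row 1 and ejects 3. So w(6) = 3. P is now [[1, 5], [2], [4], [6]].
Step i=5: Q has 5 at row 1, column 2; remove that cell from P, ejecting 5. So w(5) = 5. P is now [[1], [2], [4], [6]].
Step i=4: Q has 4 at row 4, column 1; remove 6 from row 4 of P and reverse-bump: 6 enters row 3 and ejects 4; 4 enters row 2 and ejects 2; 2 enters row 1 and ejects 1. So w(4) = 1. P is now [[2], [4], [6]].
Step i=3: Q has 3 at row 3, column 1; remove 6 from row 3 of P and reverse-bump: 6 enters row 2 and ejects 4; 4 enters row 1 and ejects 2. So w(3) = 2. P is now [[4], [6]].
Step i=2: Q has 2 at row 2, column 1; remove 6 from row 2 of P and reverse-bump: 6 enters row 1 and ejects 4. So w(2) = 4. P is now [[6]].
Step i=1: Q has 1 at row 1, column 1; remove that cell from P, ejecting 6. So w(1) = 6. P is now [].

So w = 6 4 2 1 5 3.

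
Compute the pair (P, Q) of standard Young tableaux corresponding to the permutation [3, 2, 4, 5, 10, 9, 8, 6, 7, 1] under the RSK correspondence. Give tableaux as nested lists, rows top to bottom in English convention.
Insert each entry of the permutation into P by Schensted row insertion, recording in Q the position of each new cell.

After inserting 3: P = [[3]].
After inserting 2: P = [[2], [3]].
After inserting 4: P = [[2, 4], [3]].
After inserting 5: P = [[2, 4, 5], [3]].
After inserting 10: P = [[2, 4, 5, 10], [3]].
After inserting 9: P = [[2, 4, 5, 9], [3, 10]].
After inserting 8: P = [[2, 4, 5, 8], [3, 9], [10]].
After inserting 6: P = [[2, 4, 5, 6], [3, 8], [9], [10]].
After inserting 7: P = [[2, 4, 5, 6, 7], [3, 8], [9], [10]].
After inserting 1: P = [[1, 4, 5, 6, 7], [2, 8], [3], [9], [10]].

So P = [[1, 4, 5, 6, 7], [2, 8], [3], [9], [10]], Q = [[1, 3, 4, 5, 9], [2, 6], [7], [8], [10]].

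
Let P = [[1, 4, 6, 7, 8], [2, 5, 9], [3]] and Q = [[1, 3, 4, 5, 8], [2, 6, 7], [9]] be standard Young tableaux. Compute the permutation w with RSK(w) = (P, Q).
3 2 5 6 9 4 7 8 1

Reverse the RSK construction: for i from n down to 1, find the cell of Q containing i, remove the entry at that cell from P, and reverse-bump it up through P; the value ejected from row 1 is w(i).

Step i=9: Q has 9 at row 3, column 1; remove 3 from row 3 of P and reverse-bump: 3 enters row 2 and ejects 2; 2 enters row 1 and ejects 1. So w(9) = 1. P is now [[2, 4, 6, 7, 8], [3, 5, 9]].
Step i=8: Q has 8 at row 1, column 5; remove that cell from P, ejecting 8. So w(8) = 8. P is now [[2, 4, 6, 7], [3, 5, 9]].
Step i=7: Q has 7 at row 2, column 3; remove 9 from row 2 of P and reverse-bump: 9 enters row 1 and ejects 7. So w(7) = 7. P is now [[2, 4, 6, 9], [3, 5]].
Step i=6: Q has 6 at row 2, column 2; remove 5 from row 2 of P and reverse-bump: 5 enters row 1 and ejects 4. So w(6) = 4. P is now [[2, 5, 6, 9], [3]].
Step i=5: Q has 5 at row 1, column 4; remove that cell from P, ejecting 9. So w(5) = 9. P is now [[2, 5, 6], [3]].
Step i=4: Q has 4 at row 1, column 3; remove that cell from P, ejecting 6. So w(4) = 6. P is now [[2, 5], [3]].
Step i=3: Q has 3 at row 1, column 2; remove that cell from P, ejecting 5. So w(3) = 5. P is now [[2], [3]].
Step i=2: Q has 2 at row 2, column 1; remove 3 from row 2 of P and reverse-bump: 3 enters row 1 and ejects 2. So w(2) = 2. P is now [[3]].
Step i=1: Q has 1 at row 1, column 1; remove that cell from P, ejecting 3. So w(1) = 3. P is now [].

So w = 3 2 5 6 9 4 7 8 1.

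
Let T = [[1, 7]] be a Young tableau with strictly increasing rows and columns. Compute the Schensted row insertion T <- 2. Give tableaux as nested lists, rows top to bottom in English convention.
In row 1, 2 replaces 7 (the leftmost entry greater than 2); 7 is bumped to row 2. 7 starts a new row 2. The new tableau is [[1, 2], [7]].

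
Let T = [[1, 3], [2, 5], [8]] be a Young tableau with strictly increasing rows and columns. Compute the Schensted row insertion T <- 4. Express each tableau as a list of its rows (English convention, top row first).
[[1, 3, 4], [2, 5], [8]]

4 is larger than every entry of row 1, so it is appended to row 1. The new tableau is [[1, 3, 4], [2, 5], [8]].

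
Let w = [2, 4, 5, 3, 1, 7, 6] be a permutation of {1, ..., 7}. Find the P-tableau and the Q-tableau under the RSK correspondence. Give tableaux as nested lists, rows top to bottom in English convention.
P = [[1, 3, 5, 6], [2, 7], [4]], Q = [[1, 2, 3, 6], [4, 7], [5]]

Insert each entry of the permutation into P by Schensted row insertion, recording in Q the position of each new cell.

Insert 2: appended to row 1. P = [[2]], Q = [[1]].
Insert 4: appended to row 1. P = [[2, 4]], Q = [[1, 2]].
Insert 5: appended to row 1. P = [[2, 4, 5]], Q = [[1, 2, 3]].
Insert 3: 3 bumps 4 from row 1; 4 starts row 2. P = [[2, 3, 5], [4]], Q = [[1, 2, 3], [4]].
Insert 1: 1 bumps 2 from row 1; 2 bumps 4 from row 2; 4 starts row 3. P = [[1, 3, 5], [2], [4]], Q = [[1, 2, 3], [4], [5]].
Insert 7: appended to row 1. P = [[1, 3, 5, 7], [2], [4]], Q = [[1, 2, 3, 6], [4], [5]].
Insert 6: 6 bumps 7 from row 1; 7 appends to row 2. P = [[1, 3, 5, 6], [2, 7], [4]], Q = [[1, 2, 3, 6], [4, 7], [5]].

So P = [[1, 3, 5, 6], [2, 7], [4]], Q = [[1, 2, 3, 6], [4, 7], [5]].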